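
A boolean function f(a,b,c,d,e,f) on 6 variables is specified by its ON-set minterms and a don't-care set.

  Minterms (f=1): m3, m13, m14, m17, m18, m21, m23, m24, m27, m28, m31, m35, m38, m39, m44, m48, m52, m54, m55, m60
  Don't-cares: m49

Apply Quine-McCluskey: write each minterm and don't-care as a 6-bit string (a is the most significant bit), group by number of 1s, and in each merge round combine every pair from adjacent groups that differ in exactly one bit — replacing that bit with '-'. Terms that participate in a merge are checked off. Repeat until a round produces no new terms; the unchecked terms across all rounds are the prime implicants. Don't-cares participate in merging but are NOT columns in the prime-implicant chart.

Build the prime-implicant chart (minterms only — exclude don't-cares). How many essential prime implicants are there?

size-2^0 implicants → 000011(✓)  001101  001110  010001(✓)  010010  010101(✓)  010111(✓)  011000(✓)  011011(✓)  011100(✓)  011111(✓)  100011(✓)  100110(✓)  100111(✓)  101100(✓)  110000(✓)  110001(✓)  110100(✓)  110110(✓)  110111(✓)  111100(✓)
size-2^1 implicants → -00011  -10001  -10111  -11100  01-111  010-01  0101-1  011-00  011-11  1-0110(✓)  1-0111(✓)  1-1100  100-11  10011-(✓)  11-100  110-00  11000-  1101-0  11011-(✓)
size-2^2 implicants → 1-011-
Unchecked terms (primes): -00011, -10001, -10111, -11100, 001101, 001110, 01-111, 010-01, 010010, 0101-1, 011-00, 011-11, 1-011-, 1-1100, 100-11, 11-100, 110-00, 11000-, 1101-0
Minterm coverage:
  m3 ⊆ -00011 [E]
  m13 ⊆ 001101 [E]
  m14 ⊆ 001110 [E]
  m17 ⊆ -10001,010-01
  m18 ⊆ 010010 [E]
  m21 ⊆ 010-01,0101-1
  m23 ⊆ -10111,01-111,0101-1
  m24 ⊆ 011-00 [E]
  m27 ⊆ 011-11 [E]
  m28 ⊆ -11100,011-00
  m31 ⊆ 01-111,011-11
  m35 ⊆ -00011,100-11
  m38 ⊆ 1-011- [E]
  m39 ⊆ 1-011-,100-11
  m44 ⊆ 1-1100 [E]
  m48 ⊆ 110-00,11000-
  m52 ⊆ 11-100,110-00,1101-0
  m54 ⊆ 1-011-,1101-0
  m55 ⊆ -10111,1-011-
  m60 ⊆ -11100,1-1100,11-100
E = {-00011, 001101, 001110, 010010, 011-00, 011-11, 1-011-, 1-1100}

8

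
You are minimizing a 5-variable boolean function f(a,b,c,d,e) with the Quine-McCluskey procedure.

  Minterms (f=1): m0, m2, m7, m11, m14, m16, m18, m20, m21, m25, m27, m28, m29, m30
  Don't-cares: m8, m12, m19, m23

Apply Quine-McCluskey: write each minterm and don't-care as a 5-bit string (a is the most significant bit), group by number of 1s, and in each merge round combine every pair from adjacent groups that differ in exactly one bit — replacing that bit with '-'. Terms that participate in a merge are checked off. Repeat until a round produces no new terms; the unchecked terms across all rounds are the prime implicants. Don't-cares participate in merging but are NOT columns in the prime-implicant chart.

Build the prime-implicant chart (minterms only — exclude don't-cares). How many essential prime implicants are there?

4

size-2^0 implicants → 00000(✓)  00010(✓)  00111(✓)  01000(✓)  01011(✓)  01100(✓)  01110(✓)  10000(✓)  10010(✓)  10011(✓)  10100(✓)  10101(✓)  10111(✓)  11001(✓)  11011(✓)  11100(✓)  11101(✓)  11110(✓)
size-2^1 implicants → -0000(✓)  -0010(✓)  -0111  -1011  -1100(✓)  -1110(✓)  0-000  000-0(✓)  01-00  011-0(✓)  1-011  1-100(✓)  1-101(✓)  10-00  10-11  100-0(✓)  1001-  101-1  1010-(✓)  11-01  110-1  111-0(✓)  1110-(✓)
size-2^2 implicants → -00-0  -11-0  1-10-
Unchecked terms (primes): -00-0, -0111, -1011, -11-0, 0-000, 01-00, 1-011, 1-10-, 10-00, 10-11, 1001-, 101-1, 11-01, 110-1
Minterm coverage:
  m0 ⊆ -00-0,0-000
  m2 ⊆ -00-0 [E]
  m7 ⊆ -0111 [E]
  m11 ⊆ -1011 [E]
  m14 ⊆ -11-0 [E]
  m16 ⊆ -00-0,10-00
  m18 ⊆ -00-0,1001-
  m20 ⊆ 1-10-,10-00
  m21 ⊆ 1-10-,101-1
  m25 ⊆ 11-01,110-1
  m27 ⊆ -1011,1-011,110-1
  m28 ⊆ -11-0,1-10-
  m29 ⊆ 1-10-,11-01
  m30 ⊆ -11-0 [E]
E = {-00-0, -0111, -1011, -11-0}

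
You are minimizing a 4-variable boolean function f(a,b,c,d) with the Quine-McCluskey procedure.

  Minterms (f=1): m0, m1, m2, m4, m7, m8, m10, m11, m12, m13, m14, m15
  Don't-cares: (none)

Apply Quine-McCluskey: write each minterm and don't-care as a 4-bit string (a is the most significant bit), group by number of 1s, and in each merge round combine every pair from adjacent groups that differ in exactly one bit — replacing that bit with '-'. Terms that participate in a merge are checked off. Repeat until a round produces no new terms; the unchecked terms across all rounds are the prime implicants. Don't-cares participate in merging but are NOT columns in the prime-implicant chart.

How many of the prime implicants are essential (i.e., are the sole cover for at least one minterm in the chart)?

[col 0] 0000*, 0001*, 0010*, 0100*, 0111*, 1000*, 1010*, 1011*, 1100*, 1101*, 1110*, 1111*
[col 1] -000*, -010*, -100*, -111, 0-00*, 00-0*, 000-, 1-00*, 1-10*, 1-11*, 10-0*, 101-*, 11-0*, 11-1*, 110-*, 111-*
[col 2] --00, -0-0, 1--0, 1-1-, 11--
Prime implicants: --00, -0-0, -111, 000-, 1--0, 1-1-, 11--
PI chart (minterm → PIs covering it):
  0 | --00,-0-0,000-
  1 | 000-  (sole → essential)
  2 | -0-0  (sole → essential)
  4 | --00  (sole → essential)
  7 | -111  (sole → essential)
  8 | --00,-0-0,1--0
  10 | -0-0,1--0,1-1-
  11 | 1-1-  (sole → essential)
  12 | --00,1--0,11--
  13 | 11--  (sole → essential)
  14 | 1--0,1-1-,11--
  15 | -111,1-1-,11--
Essential prime implicants: --00, -0-0, -111, 000-, 1-1-, 11--

6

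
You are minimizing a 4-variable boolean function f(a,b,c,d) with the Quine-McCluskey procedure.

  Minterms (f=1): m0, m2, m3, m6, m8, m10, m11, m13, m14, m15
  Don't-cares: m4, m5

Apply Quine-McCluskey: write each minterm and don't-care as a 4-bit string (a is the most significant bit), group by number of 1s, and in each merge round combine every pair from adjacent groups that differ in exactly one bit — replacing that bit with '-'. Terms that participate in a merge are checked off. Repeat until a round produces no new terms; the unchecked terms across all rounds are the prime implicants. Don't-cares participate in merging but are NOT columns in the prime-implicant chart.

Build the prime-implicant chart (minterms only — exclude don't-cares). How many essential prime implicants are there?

2

[col 0] 0000*, 0010*, 0011*, 0100*, 0101*, 0110*, 1000*, 1010*, 1011*, 1101*, 1110*, 1111*
[col 1] -000*, -010*, -011*, -101, -110*, 0-00*, 0-10*, 00-0*, 001-*, 01-0*, 010-, 1-10*, 1-11*, 10-0*, 101-*, 11-1, 111-*
[col 2] --10, -0-0, -01-, 0--0, 1-1-
Prime implicants: --10, -0-0, -01-, -101, 0--0, 010-, 1-1-, 11-1
PI chart (minterm → PIs covering it):
  0 | -0-0,0--0
  2 | --10,-0-0,-01-,0--0
  3 | -01-  (sole → essential)
  6 | --10,0--0
  8 | -0-0  (sole → essential)
  10 | --10,-0-0,-01-,1-1-
  11 | -01-,1-1-
  13 | -101,11-1
  14 | --10,1-1-
  15 | 1-1-,11-1
Essential prime implicants: -0-0, -01-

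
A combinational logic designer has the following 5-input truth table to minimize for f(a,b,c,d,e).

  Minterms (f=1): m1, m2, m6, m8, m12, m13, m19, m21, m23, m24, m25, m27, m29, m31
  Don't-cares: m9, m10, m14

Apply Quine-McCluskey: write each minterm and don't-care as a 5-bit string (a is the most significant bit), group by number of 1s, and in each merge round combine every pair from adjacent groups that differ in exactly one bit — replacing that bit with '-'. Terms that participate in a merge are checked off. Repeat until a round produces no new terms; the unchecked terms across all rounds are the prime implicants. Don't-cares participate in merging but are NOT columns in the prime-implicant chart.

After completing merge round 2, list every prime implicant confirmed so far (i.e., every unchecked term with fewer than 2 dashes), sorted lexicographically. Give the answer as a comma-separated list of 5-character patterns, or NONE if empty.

[col 0] 00001*, 00010*, 00110*, 01000*, 01001*, 01010*, 01100*, 01101*, 01110*, 10011*, 10101*, 10111*, 11000*, 11001*, 11011*, 11101*, 11111*
[col 1] -1000*, -1001*, -1101*, 0-001, 0-010*, 0-110*, 00-10*, 01-00*, 01-01*, 01-10*, 010-0*, 0100-*, 011-0*, 0110-*, 1-011*, 1-101*, 1-111*, 10-11*, 101-1*, 11-01*, 11-11*, 110-1*, 1100-*, 111-1*
[col 2] -1-01, -100-, 0--10, 01--0, 01-0-, 1--11, 1-1-1, 11--1
Prime implicants: -1-01, -100-, 0--10, 0-001, 01--0, 01-0-, 1--11, 1-1-1, 11--1

0-001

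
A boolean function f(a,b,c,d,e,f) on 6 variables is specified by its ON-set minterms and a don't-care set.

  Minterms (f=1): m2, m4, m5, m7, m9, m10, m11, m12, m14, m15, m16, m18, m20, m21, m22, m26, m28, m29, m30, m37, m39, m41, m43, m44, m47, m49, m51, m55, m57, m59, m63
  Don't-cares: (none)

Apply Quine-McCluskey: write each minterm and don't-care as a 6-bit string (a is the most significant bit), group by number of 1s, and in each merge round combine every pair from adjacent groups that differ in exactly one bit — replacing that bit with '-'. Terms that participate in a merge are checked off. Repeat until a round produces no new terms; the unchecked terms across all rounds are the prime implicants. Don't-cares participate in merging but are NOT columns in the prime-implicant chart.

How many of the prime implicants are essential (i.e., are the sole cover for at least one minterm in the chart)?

7

Round 0: 000010✓ 000100✓ 000101✓ 000111✓ 001001✓ 001010✓ 001011✓ 001100✓ 001110✓ 001111✓ 010000✓ 010010✓ 010100✓ 010101✓ 010110✓ 011010✓ 011100✓ 011101✓ 011110✓ 100101✓ 100111✓ 101001✓ 101011✓ 101100✓ 101111✓ 110001✓ 110011✓ 110111✓ 111001✓ 111011✓ 111111✓
Round 1: -00101✓ -00111✓ -01001✓ -01011✓ -01100 -01111✓ 0-0010✓ 0-0100✓ 0-0101✓ 0-1010✓ 0-1100✓ 0-1110✓ 00-010✓ 00-100✓ 00-111✓ 0001-1✓ 00010-✓ 001-10✓ 001-11✓ 0010-1✓ 00101-✓ 0011-0✓ 00111-✓ 01-010✓ 01-100✓ 01-101✓ 01-110✓ 010-00✓ 010-10✓ 0100-0✓ 0101-0✓ 01010-✓ 011-10✓ 0111-0✓ 01110-✓ 1-0111✓ 1-1001✓ 1-1011✓ 1-1111✓ 10-111✓ 1001-1✓ 101-11✓ 1010-1✓ 11-001✓ 11-011✓ 11-111✓ 110-11✓ 1100-1✓ 111-11✓ 1110-1✓
Round 2: -0-111 -001-1 -01-11 -010-1 0--010 0--100 0-010- 0-1-10 0-11-0 001-1- 01--10 01-1-0 01-10- 010--0 1--111 1-1-11 1-10-1 11--11 11-0-1
PIs = {-0-111, -001-1, -01-11, -010-1, -01100, 0--010, 0--100, 0-010-, 0-1-10, 0-11-0, 001-1-, 01--10, 01-1-0, 01-10-, 010--0, 1--111, 1-1-11, 1-10-1, 11--11, 11-0-1}
Coverage chart:
  m2: 0--010 ←essential
  m4: 0--100,0-010-
  m5: -001-1,0-010-
  m7: -0-111,-001-1
  m9: -010-1 ←essential
  m10: 0--010,0-1-10,001-1-
  m11: -01-11,-010-1,001-1-
  m12: -01100,0--100,0-11-0
  m14: 0-1-10,0-11-0,001-1-
  m15: -0-111,-01-11,001-1-
  m16: 010--0 ←essential
  m18: 0--010,01--10,010--0
  m20: 0--100,0-010-,01-1-0,01-10-,010--0
  m21: 0-010-,01-10-
  m22: 01--10,01-1-0,010--0
  m26: 0--010,0-1-10,01--10
  m28: 0--100,0-11-0,01-1-0,01-10-
  m29: 01-10- ←essential
  m30: 0-1-10,0-11-0,01--10,01-1-0
  m37: -001-1 ←essential
  m39: -0-111,-001-1,1--111
  m41: -010-1,1-10-1
  m43: -01-11,-010-1,1-1-11,1-10-1
  m44: -01100 ←essential
  m47: -0-111,-01-11,1--111,1-1-11
  m49: 11-0-1 ←essential
  m51: 11--11,11-0-1
  m55: 1--111,11--11
  m57: 1-10-1,11-0-1
  m59: 1-1-11,1-10-1,11--11,11-0-1
  m63: 1--111,1-1-11,11--11
Essential: -001-1, -010-1, -01100, 0--010, 01-10-, 010--0, 11-0-1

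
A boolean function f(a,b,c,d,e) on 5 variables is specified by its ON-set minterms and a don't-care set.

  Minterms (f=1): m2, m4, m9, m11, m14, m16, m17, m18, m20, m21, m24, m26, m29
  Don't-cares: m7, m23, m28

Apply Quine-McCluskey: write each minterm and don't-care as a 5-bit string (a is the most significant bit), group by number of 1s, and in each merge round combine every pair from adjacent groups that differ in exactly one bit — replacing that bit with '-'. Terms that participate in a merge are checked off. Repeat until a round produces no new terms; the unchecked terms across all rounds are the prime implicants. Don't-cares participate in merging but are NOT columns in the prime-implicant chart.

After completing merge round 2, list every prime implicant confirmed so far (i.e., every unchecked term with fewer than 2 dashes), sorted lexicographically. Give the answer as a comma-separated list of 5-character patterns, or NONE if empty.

-0010, -0100, -0111, 010-1, 01110, 101-1

[col 0] 00010*, 00100*, 00111*, 01001*, 01011*, 01110, 10000*, 10001*, 10010*, 10100*, 10101*, 10111*, 11000*, 11010*, 11100*, 11101*
[col 1] -0010, -0100, -0111, 010-1, 1-000*, 1-010*, 1-100*, 1-101*, 10-00*, 10-01*, 100-0*, 1000-*, 101-1, 1010-*, 11-00*, 110-0*, 1110-*
[col 2] 1--00, 1-0-0, 1-10-, 10-0-
Prime implicants: -0010, -0100, -0111, 010-1, 01110, 1--00, 1-0-0, 1-10-, 10-0-, 101-1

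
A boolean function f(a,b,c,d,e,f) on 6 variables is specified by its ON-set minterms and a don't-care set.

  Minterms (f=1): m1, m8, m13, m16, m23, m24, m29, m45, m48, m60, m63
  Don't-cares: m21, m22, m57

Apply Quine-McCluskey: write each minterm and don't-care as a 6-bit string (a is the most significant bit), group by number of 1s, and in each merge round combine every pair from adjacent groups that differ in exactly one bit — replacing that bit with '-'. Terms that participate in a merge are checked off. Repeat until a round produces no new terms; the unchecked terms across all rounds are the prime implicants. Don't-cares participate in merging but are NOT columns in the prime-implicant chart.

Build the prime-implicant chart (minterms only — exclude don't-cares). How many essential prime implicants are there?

6

size-2^0 implicants → 000001  001000(✓)  001101(✓)  010000(✓)  010101(✓)  010110(✓)  010111(✓)  011000(✓)  011101(✓)  101101(✓)  110000(✓)  111001  111100  111111
size-2^1 implicants → -01101  -10000  0-1000  0-1101  01-000  01-101  0101-1  01011-
Unchecked terms (primes): -01101, -10000, 0-1000, 0-1101, 000001, 01-000, 01-101, 0101-1, 01011-, 111001, 111100, 111111
Minterm coverage:
  m1 ⊆ 000001 [E]
  m8 ⊆ 0-1000 [E]
  m13 ⊆ -01101,0-1101
  m16 ⊆ -10000,01-000
  m23 ⊆ 0101-1,01011-
  m24 ⊆ 0-1000,01-000
  m29 ⊆ 0-1101,01-101
  m45 ⊆ -01101 [E]
  m48 ⊆ -10000 [E]
  m60 ⊆ 111100 [E]
  m63 ⊆ 111111 [E]
E = {-01101, -10000, 0-1000, 000001, 111100, 111111}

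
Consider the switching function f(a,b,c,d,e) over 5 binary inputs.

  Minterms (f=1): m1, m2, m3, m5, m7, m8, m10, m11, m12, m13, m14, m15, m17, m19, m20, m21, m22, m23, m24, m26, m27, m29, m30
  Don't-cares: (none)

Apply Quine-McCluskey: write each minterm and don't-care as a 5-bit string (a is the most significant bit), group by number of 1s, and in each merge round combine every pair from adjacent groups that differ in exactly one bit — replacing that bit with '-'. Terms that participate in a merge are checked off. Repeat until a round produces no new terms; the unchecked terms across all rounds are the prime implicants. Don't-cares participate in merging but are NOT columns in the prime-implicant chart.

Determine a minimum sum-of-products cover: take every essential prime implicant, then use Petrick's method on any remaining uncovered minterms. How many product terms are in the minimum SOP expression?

8

[col 0] 00001*, 00010*, 00011*, 00101*, 00111*, 01000*, 01010*, 01011*, 01100*, 01101*, 01110*, 01111*, 10001*, 10011*, 10100*, 10101*, 10110*, 10111*, 11000*, 11010*, 11011*, 11101*, 11110*
[col 1] -0001*, -0011*, -0101*, -0111*, -1000*, -1010*, -1011*, -1101*, -1110*, 0-010*, 0-011*, 0-101*, 0-111*, 00-01*, 00-11*, 000-1*, 0001-*, 001-1*, 01-00*, 01-10*, 01-11*, 010-0*, 0101-*, 011-0*, 011-1*, 0110-*, 0111-*, 1-011*, 1-101*, 1-110, 10-01*, 10-11*, 100-1*, 101-0*, 101-1*, 1010-*, 1011-*, 11-10*, 110-0*, 1101-*
[col 2] --011, --101, -0-01*, -0-11*, -00-1*, -01-1*, -1-10, -10-0, -101-, 0--11, 0-01-, 0-1-1, 00--1*, 01--0, 01-1-, 011--, 10--1*, 101--
[col 3] -0--1
Prime implicants: --011, --101, -0--1, -1-10, -10-0, -101-, 0--11, 0-01-, 0-1-1, 01--0, 01-1-, 011--, 1-110, 101--
PI chart (minterm → PIs covering it):
  1 | -0--1  (sole → essential)
  2 | 0-01-  (sole → essential)
  3 | --011,-0--1,0--11,0-01-
  5 | --101,-0--1,0-1-1
  7 | -0--1,0--11,0-1-1
  8 | -10-0,01--0
  10 | -1-10,-10-0,-101-,0-01-,01--0,01-1-
  11 | --011,-101-,0--11,0-01-,01-1-
  12 | 01--0,011--
  13 | --101,0-1-1,011--
  14 | -1-10,01--0,01-1-,011--
  15 | 0--11,0-1-1,01-1-,011--
  17 | -0--1  (sole → essential)
  19 | --011,-0--1
  20 | 101--  (sole → essential)
  21 | --101,-0--1,101--
  22 | 1-110,101--
  23 | -0--1,101--
  24 | -10-0  (sole → essential)
  26 | -1-10,-10-0,-101-
  27 | --011,-101-
  29 | --101  (sole → essential)
  30 | -1-10,1-110
Essential prime implicants: --101, -0--1, -10-0, 0-01-, 101--
Petrick residual → --011, -1-10, 011--
Minimum SOP uses 8 PIs: c'de + cd'e + b'e + bde' + bc'e' + a'c'd + a'bc + ab'c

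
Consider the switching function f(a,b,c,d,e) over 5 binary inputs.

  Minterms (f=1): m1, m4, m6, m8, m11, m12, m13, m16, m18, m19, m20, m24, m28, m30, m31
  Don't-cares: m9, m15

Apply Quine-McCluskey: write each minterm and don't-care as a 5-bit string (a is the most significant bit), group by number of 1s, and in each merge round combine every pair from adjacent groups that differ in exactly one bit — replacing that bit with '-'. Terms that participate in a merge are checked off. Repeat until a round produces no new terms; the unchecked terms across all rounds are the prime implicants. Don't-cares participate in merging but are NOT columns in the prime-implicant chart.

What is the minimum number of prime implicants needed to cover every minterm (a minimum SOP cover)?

7

size-2^0 implicants → 00001(✓)  00100(✓)  00110(✓)  01000(✓)  01001(✓)  01011(✓)  01100(✓)  01101(✓)  01111(✓)  10000(✓)  10010(✓)  10011(✓)  10100(✓)  11000(✓)  11100(✓)  11110(✓)  11111(✓)
size-2^1 implicants → -0100(✓)  -1000(✓)  -1100(✓)  -1111  0-001  0-100(✓)  001-0  01-00(✓)  01-01(✓)  01-11(✓)  010-1(✓)  0100-(✓)  011-1(✓)  0110-(✓)  1-000(✓)  1-100(✓)  10-00(✓)  100-0  1001-  11-00(✓)  111-0  1111-
size-2^2 implicants → --100  -1-00  01--1  01-0-  1--00
Unchecked terms (primes): --100, -1-00, -1111, 0-001, 001-0, 01--1, 01-0-, 1--00, 100-0, 1001-, 111-0, 1111-
Minterm coverage:
  m1 ⊆ 0-001 [E]
  m4 ⊆ --100,001-0
  m6 ⊆ 001-0 [E]
  m8 ⊆ -1-00,01-0-
  m11 ⊆ 01--1 [E]
  m12 ⊆ --100,-1-00,01-0-
  m13 ⊆ 01--1,01-0-
  m16 ⊆ 1--00,100-0
  m18 ⊆ 100-0,1001-
  m19 ⊆ 1001- [E]
  m20 ⊆ --100,1--00
  m24 ⊆ -1-00,1--00
  m28 ⊆ --100,-1-00,1--00,111-0
  m30 ⊆ 111-0,1111-
  m31 ⊆ -1111,1111-
E = {0-001, 001-0, 01--1, 1001-}
Petrick residual → -1-00, 1--00, 1111-
Cover = bd'e' + a'c'd'e + a'b'ce' + a'be + ad'e' + ab'c'd + abcd  |cover|=7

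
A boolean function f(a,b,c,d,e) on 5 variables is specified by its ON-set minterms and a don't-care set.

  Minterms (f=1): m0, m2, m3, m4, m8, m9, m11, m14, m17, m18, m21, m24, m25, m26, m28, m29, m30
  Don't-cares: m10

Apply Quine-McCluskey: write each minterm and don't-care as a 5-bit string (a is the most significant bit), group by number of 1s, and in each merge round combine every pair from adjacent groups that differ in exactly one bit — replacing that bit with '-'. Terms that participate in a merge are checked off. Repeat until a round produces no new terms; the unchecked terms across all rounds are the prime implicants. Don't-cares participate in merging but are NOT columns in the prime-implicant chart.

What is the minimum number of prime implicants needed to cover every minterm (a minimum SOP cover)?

7

size-2^0 implicants → 00000(✓)  00010(✓)  00011(✓)  00100(✓)  01000(✓)  01001(✓)  01010(✓)  01011(✓)  01110(✓)  10001(✓)  10010(✓)  10101(✓)  11000(✓)  11001(✓)  11010(✓)  11100(✓)  11101(✓)  11110(✓)
size-2^1 implicants → -0010(✓)  -1000(✓)  -1001(✓)  -1010(✓)  -1110(✓)  0-000(✓)  0-010(✓)  0-011(✓)  00-00  000-0(✓)  0001-(✓)  01-10(✓)  010-0(✓)  010-1(✓)  0100-(✓)  0101-(✓)  1-001(✓)  1-010(✓)  1-101(✓)  10-01(✓)  11-00(✓)  11-01(✓)  11-10(✓)  110-0(✓)  1100-(✓)  111-0(✓)  1110-(✓)
size-2^2 implicants → --010  -1-10  -10-0  -100-  0-0-0  0-01-  010--  1--01  11--0  11-0-
Unchecked terms (primes): --010, -1-10, -10-0, -100-, 0-0-0, 0-01-, 00-00, 010--, 1--01, 11--0, 11-0-
Minterm coverage:
  m0 ⊆ 0-0-0,00-00
  m2 ⊆ --010,0-0-0,0-01-
  m3 ⊆ 0-01- [E]
  m4 ⊆ 00-00 [E]
  m8 ⊆ -10-0,-100-,0-0-0,010--
  m9 ⊆ -100-,010--
  m11 ⊆ 0-01-,010--
  m14 ⊆ -1-10 [E]
  m17 ⊆ 1--01 [E]
  m18 ⊆ --010 [E]
  m21 ⊆ 1--01 [E]
  m24 ⊆ -10-0,-100-,11--0,11-0-
  m25 ⊆ -100-,1--01,11-0-
  m26 ⊆ --010,-1-10,-10-0,11--0
  m28 ⊆ 11--0,11-0-
  m29 ⊆ 1--01,11-0-
  m30 ⊆ -1-10,11--0
E = {--010, -1-10, 0-01-, 00-00, 1--01}
Petrick residual → -100-, 11--0
Cover = c'de' + bde' + bc'd' + a'c'd + a'b'd'e' + ad'e + abe'  |cover|=7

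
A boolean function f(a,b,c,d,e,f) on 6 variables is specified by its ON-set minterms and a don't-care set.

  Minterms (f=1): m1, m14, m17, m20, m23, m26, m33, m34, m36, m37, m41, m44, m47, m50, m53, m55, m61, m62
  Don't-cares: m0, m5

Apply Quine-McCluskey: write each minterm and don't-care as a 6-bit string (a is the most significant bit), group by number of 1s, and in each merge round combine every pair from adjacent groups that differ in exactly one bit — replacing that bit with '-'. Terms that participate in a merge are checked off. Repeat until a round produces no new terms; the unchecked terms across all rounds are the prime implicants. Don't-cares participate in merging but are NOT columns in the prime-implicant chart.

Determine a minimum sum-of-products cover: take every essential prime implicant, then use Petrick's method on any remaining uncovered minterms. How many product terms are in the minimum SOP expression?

12

[col 0] 000000*, 000001*, 000101*, 001110, 010001*, 010100, 010111*, 011010, 100001*, 100010*, 100100*, 100101*, 101001*, 101100*, 101111, 110010*, 110101*, 110111*, 111101*, 111110
[col 1] -00001*, -00101*, -10111, 0-0001, 000-01*, 00000-, 1-0010, 1-0101, 10-001, 10-100, 100-01*, 10010-, 11-101, 1101-1
[col 2] -00-01
Prime implicants: -00-01, -10111, 0-0001, 00000-, 001110, 010100, 011010, 1-0010, 1-0101, 10-001, 10-100, 10010-, 101111, 11-101, 1101-1, 111110
PI chart (minterm → PIs covering it):
  1 | -00-01,0-0001,00000-
  14 | 001110  (sole → essential)
  17 | 0-0001  (sole → essential)
  20 | 010100  (sole → essential)
  23 | -10111  (sole → essential)
  26 | 011010  (sole → essential)
  33 | -00-01,10-001
  34 | 1-0010  (sole → essential)
  36 | 10-100,10010-
  37 | -00-01,1-0101,10010-
  41 | 10-001  (sole → essential)
  44 | 10-100  (sole → essential)
  47 | 101111  (sole → essential)
  50 | 1-0010  (sole → essential)
  53 | 1-0101,11-101,1101-1
  55 | -10111,1101-1
  61 | 11-101  (sole → essential)
  62 | 111110  (sole → essential)
Essential prime implicants: -10111, 0-0001, 001110, 010100, 011010, 1-0010, 10-001, 10-100, 101111, 11-101, 111110
Petrick residual → -00-01
Minimum SOP uses 12 PIs: b'c'e'f + bc'def + a'c'd'e'f + a'b'cdef' + a'bc'de'f' + a'bcd'ef' + ac'd'ef' + ab'd'e'f + ab'de'f' + ab'cdef + abde'f + abcdef'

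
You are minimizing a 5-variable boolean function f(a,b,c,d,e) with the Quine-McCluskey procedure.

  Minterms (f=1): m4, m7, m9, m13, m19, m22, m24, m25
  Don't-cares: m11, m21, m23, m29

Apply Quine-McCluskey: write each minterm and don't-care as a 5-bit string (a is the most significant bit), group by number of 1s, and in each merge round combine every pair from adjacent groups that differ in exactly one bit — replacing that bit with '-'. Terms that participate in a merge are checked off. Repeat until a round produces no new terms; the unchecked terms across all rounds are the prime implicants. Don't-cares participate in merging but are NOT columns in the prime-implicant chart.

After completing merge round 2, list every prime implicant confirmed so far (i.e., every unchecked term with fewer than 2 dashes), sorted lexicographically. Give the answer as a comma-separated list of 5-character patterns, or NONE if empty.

Round 0: 00100 00111✓ 01001✓ 01011✓ 01101✓ 10011✓ 10101✓ 10110✓ 10111✓ 11000✓ 11001✓ 11101✓
Round 1: -0111 -1001✓ -1101✓ 01-01✓ 010-1 1-101 10-11 101-1 1011- 11-01✓ 1100-
Round 2: -1-01
PIs = {-0111, -1-01, 00100, 010-1, 1-101, 10-11, 101-1, 1011-, 1100-}

-0111, 00100, 010-1, 1-101, 10-11, 101-1, 1011-, 1100-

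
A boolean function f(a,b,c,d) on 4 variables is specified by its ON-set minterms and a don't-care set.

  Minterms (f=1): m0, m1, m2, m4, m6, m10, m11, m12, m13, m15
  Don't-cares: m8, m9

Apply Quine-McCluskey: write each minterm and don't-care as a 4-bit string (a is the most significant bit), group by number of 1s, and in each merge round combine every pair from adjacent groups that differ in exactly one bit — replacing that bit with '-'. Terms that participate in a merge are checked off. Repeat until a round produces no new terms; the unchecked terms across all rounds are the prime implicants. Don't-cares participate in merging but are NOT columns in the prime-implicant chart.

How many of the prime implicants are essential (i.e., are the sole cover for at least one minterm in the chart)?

3

size-2^0 implicants → 0000(✓)  0001(✓)  0010(✓)  0100(✓)  0110(✓)  1000(✓)  1001(✓)  1010(✓)  1011(✓)  1100(✓)  1101(✓)  1111(✓)
size-2^1 implicants → -000(✓)  -001(✓)  -010(✓)  -100(✓)  0-00(✓)  0-10(✓)  00-0(✓)  000-(✓)  01-0(✓)  1-00(✓)  1-01(✓)  1-11(✓)  10-0(✓)  10-1(✓)  100-(✓)  101-(✓)  11-1(✓)  110-(✓)
size-2^2 implicants → --00  -0-0  -00-  0--0  1--1  1-0-  10--
Unchecked terms (primes): --00, -0-0, -00-, 0--0, 1--1, 1-0-, 10--
Minterm coverage:
  m0 ⊆ --00,-0-0,-00-,0--0
  m1 ⊆ -00- [E]
  m2 ⊆ -0-0,0--0
  m4 ⊆ --00,0--0
  m6 ⊆ 0--0 [E]
  m10 ⊆ -0-0,10--
  m11 ⊆ 1--1,10--
  m12 ⊆ --00,1-0-
  m13 ⊆ 1--1,1-0-
  m15 ⊆ 1--1 [E]
E = {-00-, 0--0, 1--1}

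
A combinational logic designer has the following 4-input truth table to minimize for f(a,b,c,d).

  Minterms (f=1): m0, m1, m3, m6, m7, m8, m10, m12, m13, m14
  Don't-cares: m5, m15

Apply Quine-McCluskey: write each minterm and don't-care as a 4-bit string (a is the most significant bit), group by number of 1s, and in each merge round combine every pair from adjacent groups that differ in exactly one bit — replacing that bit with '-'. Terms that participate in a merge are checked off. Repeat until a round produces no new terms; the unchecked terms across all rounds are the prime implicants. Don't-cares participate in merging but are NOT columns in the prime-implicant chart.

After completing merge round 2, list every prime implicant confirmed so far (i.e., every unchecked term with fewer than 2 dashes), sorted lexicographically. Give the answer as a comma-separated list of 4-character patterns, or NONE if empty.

-000, 000-

Round 0: 0000✓ 0001✓ 0011✓ 0101✓ 0110✓ 0111✓ 1000✓ 1010✓ 1100✓ 1101✓ 1110✓ 1111✓
Round 1: -000 -101✓ -110✓ -111✓ 0-01✓ 0-11✓ 00-1✓ 000- 01-1✓ 011-✓ 1-00✓ 1-10✓ 10-0✓ 11-0✓ 11-1✓ 110-✓ 111-✓
Round 2: -1-1 -11- 0--1 1--0 11--
PIs = {-000, -1-1, -11-, 0--1, 000-, 1--0, 11--}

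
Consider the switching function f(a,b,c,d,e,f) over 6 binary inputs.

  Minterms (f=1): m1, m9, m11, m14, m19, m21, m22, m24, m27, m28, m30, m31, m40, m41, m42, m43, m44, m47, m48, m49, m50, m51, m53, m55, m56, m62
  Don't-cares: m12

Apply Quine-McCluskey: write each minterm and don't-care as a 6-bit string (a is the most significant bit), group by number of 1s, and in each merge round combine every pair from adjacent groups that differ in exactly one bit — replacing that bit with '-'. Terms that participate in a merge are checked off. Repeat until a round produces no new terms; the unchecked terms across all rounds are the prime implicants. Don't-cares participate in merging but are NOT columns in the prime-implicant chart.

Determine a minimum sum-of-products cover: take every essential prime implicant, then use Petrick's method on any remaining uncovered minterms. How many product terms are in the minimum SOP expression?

14

[col 0] 000001*, 001001*, 001011*, 001100*, 001110*, 010011*, 010101*, 010110*, 011000*, 011011*, 011100*, 011110*, 011111*, 101000*, 101001*, 101010*, 101011*, 101100*, 101111*, 110000*, 110001*, 110010*, 110011*, 110101*, 110111*, 111000*, 111110*
[col 1] -01001*, -01011*, -01100, -10011, -10101, -11000, -11110, 0-1011, 0-1100*, 0-1110*, 00-001, 0010-1*, 0011-0*, 01-011, 01-110, 011-00, 011-11, 0111-0*, 01111-, 1-1000, 101-00, 101-11, 1010-0*, 1010-1*, 10100-*, 10101-*, 11-000, 110-01*, 110-11*, 1100-0*, 1100-1*, 11000-*, 11001-*, 1101-1*
[col 2] -010-1, 0-11-0, 1010--, 110--1, 1100--
Prime implicants: -010-1, -01100, -10011, -10101, -11000, -11110, 0-1011, 0-11-0, 00-001, 01-011, 01-110, 011-00, 011-11, 01111-, 1-1000, 101-00, 101-11, 1010--, 11-000, 110--1, 1100--
PI chart (minterm → PIs covering it):
  1 | 00-001  (sole → essential)
  9 | -010-1,00-001
  11 | -010-1,0-1011
  14 | 0-11-0  (sole → essential)
  19 | -10011,01-011
  21 | -10101  (sole → essential)
  22 | 01-110  (sole → essential)
  24 | -11000,011-00
  27 | 0-1011,01-011,011-11
  28 | 0-11-0,011-00
  30 | -11110,0-11-0,01-110,01111-
  31 | 011-11,01111-
  40 | 1-1000,101-00,1010--
  41 | -010-1,1010--
  42 | 1010--  (sole → essential)
  43 | -010-1,101-11,1010--
  44 | -01100,101-00
  47 | 101-11  (sole → essential)
  48 | 11-000,1100--
  49 | 110--1,1100--
  50 | 1100--  (sole → essential)
  51 | -10011,110--1,1100--
  53 | -10101,110--1
  55 | 110--1  (sole → essential)
  56 | -11000,1-1000,11-000
  62 | -11110  (sole → essential)
Essential prime implicants: -10101, -11110, 0-11-0, 00-001, 01-110, 101-11, 1010--, 110--1, 1100--
Petrick residual → -010-1, -01100, -10011, -11000, 011-11
Minimum SOP uses 14 PIs: b'cd'f + b'cde'f' + bc'd'ef + bc'de'f + bcd'e'f' + bcdef' + a'cdf' + a'b'd'e'f + a'bdef' + a'bcef + ab'cef + ab'cd' + abc'f + abc'd'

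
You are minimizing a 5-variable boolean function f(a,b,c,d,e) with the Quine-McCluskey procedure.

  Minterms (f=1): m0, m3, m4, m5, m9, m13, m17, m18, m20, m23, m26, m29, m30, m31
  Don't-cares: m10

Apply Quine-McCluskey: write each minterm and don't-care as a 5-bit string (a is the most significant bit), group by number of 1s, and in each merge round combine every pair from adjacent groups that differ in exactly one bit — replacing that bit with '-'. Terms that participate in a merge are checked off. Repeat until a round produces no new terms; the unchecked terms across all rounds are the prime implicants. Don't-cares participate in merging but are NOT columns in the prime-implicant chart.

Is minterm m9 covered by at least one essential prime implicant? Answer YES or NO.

[col 0] 00000*, 00011, 00100*, 00101*, 01001*, 01010*, 01101*, 10001, 10010*, 10100*, 10111*, 11010*, 11101*, 11110*, 11111*
[col 1] -0100, -1010, -1101, 0-101, 00-00, 0010-, 01-01, 1-010, 1-111, 11-10, 111-1, 1111-
Prime implicants: -0100, -1010, -1101, 0-101, 00-00, 00011, 0010-, 01-01, 1-010, 1-111, 10001, 11-10, 111-1, 1111-
PI chart (minterm → PIs covering it):
  0 | 00-00  (sole → essential)
  3 | 00011  (sole → essential)
  4 | -0100,00-00,0010-
  5 | 0-101,0010-
  9 | 01-01  (sole → essential)
  13 | -1101,0-101,01-01
  17 | 10001  (sole → essential)
  18 | 1-010  (sole → essential)
  20 | -0100  (sole → essential)
  23 | 1-111  (sole → essential)
  26 | -1010,1-010,11-10
  29 | -1101,111-1
  30 | 11-10,1111-
  31 | 1-111,111-1,1111-
Essential prime implicants: -0100, 00-00, 00011, 01-01, 1-010, 1-111, 10001

YES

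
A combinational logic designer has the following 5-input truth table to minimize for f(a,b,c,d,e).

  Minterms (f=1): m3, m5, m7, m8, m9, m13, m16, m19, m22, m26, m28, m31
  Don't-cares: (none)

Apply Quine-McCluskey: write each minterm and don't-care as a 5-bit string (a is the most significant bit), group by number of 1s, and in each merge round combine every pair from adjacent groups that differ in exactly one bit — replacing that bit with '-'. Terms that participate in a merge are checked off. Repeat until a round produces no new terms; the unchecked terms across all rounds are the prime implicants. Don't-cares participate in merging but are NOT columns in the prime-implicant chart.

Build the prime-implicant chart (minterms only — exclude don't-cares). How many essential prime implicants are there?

7

Round 0: 00011✓ 00101✓ 00111✓ 01000✓ 01001✓ 01101✓ 10000 10011✓ 10110 11010 11100 11111
Round 1: -0011 0-101 00-11 001-1 01-01 0100-
PIs = {-0011, 0-101, 00-11, 001-1, 01-01, 0100-, 10000, 10110, 11010, 11100, 11111}
Coverage chart:
  m3: -0011,00-11
  m5: 0-101,001-1
  m7: 00-11,001-1
  m8: 0100- ←essential
  m9: 01-01,0100-
  m13: 0-101,01-01
  m16: 10000 ←essential
  m19: -0011 ←essential
  m22: 10110 ←essential
  m26: 11010 ←essential
  m28: 11100 ←essential
  m31: 11111 ←essential
Essential: -0011, 0100-, 10000, 10110, 11010, 11100, 11111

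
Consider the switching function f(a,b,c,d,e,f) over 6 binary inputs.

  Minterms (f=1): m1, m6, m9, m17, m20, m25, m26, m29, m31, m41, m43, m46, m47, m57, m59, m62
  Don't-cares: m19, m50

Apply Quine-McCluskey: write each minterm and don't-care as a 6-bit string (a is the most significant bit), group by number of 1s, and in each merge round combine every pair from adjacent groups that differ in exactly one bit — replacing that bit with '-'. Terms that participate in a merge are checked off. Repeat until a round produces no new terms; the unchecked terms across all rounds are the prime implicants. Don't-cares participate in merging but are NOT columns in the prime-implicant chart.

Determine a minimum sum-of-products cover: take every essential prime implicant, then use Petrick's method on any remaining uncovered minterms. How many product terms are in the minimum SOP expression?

[col 0] 000001*, 000110, 001001*, 010001*, 010011*, 010100, 011001*, 011010, 011101*, 011111*, 101001*, 101011*, 101110*, 101111*, 110010, 111001*, 111011*, 111110*
[col 1] -01001*, -11001*, 0-0001*, 0-1001*, 00-001*, 01-001*, 0100-1, 011-01, 0111-1, 1-1001*, 1-1011*, 1-1110, 101-11, 1010-1*, 10111-, 1110-1*
[col 2] --1001, 0--001, 1-10-1
Prime implicants: --1001, 0--001, 000110, 0100-1, 010100, 011-01, 011010, 0111-1, 1-10-1, 1-1110, 101-11, 10111-, 110010
PI chart (minterm → PIs covering it):
  1 | 0--001  (sole → essential)
  6 | 000110  (sole → essential)
  9 | --1001,0--001
  17 | 0--001,0100-1
  20 | 010100  (sole → essential)
  25 | --1001,0--001,011-01
  26 | 011010  (sole → essential)
  29 | 011-01,0111-1
  31 | 0111-1  (sole → essential)
  41 | --1001,1-10-1
  43 | 1-10-1,101-11
  46 | 1-1110,10111-
  47 | 101-11,10111-
  57 | --1001,1-10-1
  59 | 1-10-1  (sole → essential)
  62 | 1-1110  (sole → essential)
Essential prime implicants: 0--001, 000110, 010100, 011010, 0111-1, 1-10-1, 1-1110
Petrick residual → 101-11
Minimum SOP uses 8 PIs: a'd'e'f + a'b'c'def' + a'bc'de'f' + a'bcd'ef' + a'bcdf + acd'f + acdef' + ab'cef

8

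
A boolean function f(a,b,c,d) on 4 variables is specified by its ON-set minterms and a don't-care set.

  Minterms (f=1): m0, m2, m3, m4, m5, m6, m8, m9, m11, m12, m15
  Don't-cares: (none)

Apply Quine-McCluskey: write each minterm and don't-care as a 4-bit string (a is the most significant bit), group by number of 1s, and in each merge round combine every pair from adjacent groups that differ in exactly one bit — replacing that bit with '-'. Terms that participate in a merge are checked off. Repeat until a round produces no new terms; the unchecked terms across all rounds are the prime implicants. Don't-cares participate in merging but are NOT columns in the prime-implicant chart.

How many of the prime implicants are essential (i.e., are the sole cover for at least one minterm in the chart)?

Round 0: 0000✓ 0010✓ 0011✓ 0100✓ 0101✓ 0110✓ 1000✓ 1001✓ 1011✓ 1100✓ 1111✓
Round 1: -000✓ -011 -100✓ 0-00✓ 0-10✓ 00-0✓ 001- 01-0✓ 010- 1-00✓ 1-11 10-1 100-
Round 2: --00 0--0
PIs = {--00, -011, 0--0, 001-, 010-, 1-11, 10-1, 100-}
Coverage chart:
  m0: --00,0--0
  m2: 0--0,001-
  m3: -011,001-
  m4: --00,0--0,010-
  m5: 010- ←essential
  m6: 0--0 ←essential
  m8: --00,100-
  m9: 10-1,100-
  m11: -011,1-11,10-1
  m12: --00 ←essential
  m15: 1-11 ←essential
Essential: --00, 0--0, 010-, 1-11

4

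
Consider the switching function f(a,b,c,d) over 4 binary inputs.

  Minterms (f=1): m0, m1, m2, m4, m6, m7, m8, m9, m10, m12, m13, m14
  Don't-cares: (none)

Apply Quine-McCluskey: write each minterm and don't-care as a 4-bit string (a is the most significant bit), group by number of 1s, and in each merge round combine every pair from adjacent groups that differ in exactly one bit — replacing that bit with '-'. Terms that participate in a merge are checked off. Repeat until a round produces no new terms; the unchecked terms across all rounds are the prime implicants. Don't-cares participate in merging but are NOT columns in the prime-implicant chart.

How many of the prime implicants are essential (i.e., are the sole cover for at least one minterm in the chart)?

size-2^0 implicants → 0000(✓)  0001(✓)  0010(✓)  0100(✓)  0110(✓)  0111(✓)  1000(✓)  1001(✓)  1010(✓)  1100(✓)  1101(✓)  1110(✓)
size-2^1 implicants → -000(✓)  -001(✓)  -010(✓)  -100(✓)  -110(✓)  0-00(✓)  0-10(✓)  00-0(✓)  000-(✓)  01-0(✓)  011-  1-00(✓)  1-01(✓)  1-10(✓)  10-0(✓)  100-(✓)  11-0(✓)  110-(✓)
size-2^2 implicants → --00(✓)  --10(✓)  -0-0(✓)  -00-  -1-0(✓)  0--0(✓)  1--0(✓)  1-0-
size-2^3 implicants → ---0
Unchecked terms (primes): ---0, -00-, 011-, 1-0-
Minterm coverage:
  m0 ⊆ ---0,-00-
  m1 ⊆ -00- [E]
  m2 ⊆ ---0 [E]
  m4 ⊆ ---0 [E]
  m6 ⊆ ---0,011-
  m7 ⊆ 011- [E]
  m8 ⊆ ---0,-00-,1-0-
  m9 ⊆ -00-,1-0-
  m10 ⊆ ---0 [E]
  m12 ⊆ ---0,1-0-
  m13 ⊆ 1-0- [E]
  m14 ⊆ ---0 [E]
E = {---0, -00-, 011-, 1-0-}

4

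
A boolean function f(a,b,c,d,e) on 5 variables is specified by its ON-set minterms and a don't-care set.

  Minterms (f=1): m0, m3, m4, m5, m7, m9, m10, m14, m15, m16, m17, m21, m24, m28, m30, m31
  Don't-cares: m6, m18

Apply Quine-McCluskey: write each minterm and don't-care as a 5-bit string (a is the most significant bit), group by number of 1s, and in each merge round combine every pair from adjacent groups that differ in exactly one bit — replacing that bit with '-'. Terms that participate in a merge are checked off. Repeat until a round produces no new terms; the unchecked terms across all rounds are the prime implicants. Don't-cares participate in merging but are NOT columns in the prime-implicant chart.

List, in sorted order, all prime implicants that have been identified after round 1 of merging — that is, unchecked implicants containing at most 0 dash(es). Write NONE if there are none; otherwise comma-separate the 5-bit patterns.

01001

size-2^0 implicants → 00000(✓)  00011(✓)  00100(✓)  00101(✓)  00110(✓)  00111(✓)  01001  01010(✓)  01110(✓)  01111(✓)  10000(✓)  10001(✓)  10010(✓)  10101(✓)  11000(✓)  11100(✓)  11110(✓)  11111(✓)
size-2^1 implicants → -0000  -0101  -1110(✓)  -1111(✓)  0-110(✓)  0-111(✓)  00-00  00-11  001-0(✓)  001-1(✓)  0010-(✓)  0011-(✓)  01-10  0111-(✓)  1-000  10-01  100-0  1000-  11-00  111-0  1111-(✓)
size-2^2 implicants → -111-  0-11-  001--
Unchecked terms (primes): -0000, -0101, -111-, 0-11-, 00-00, 00-11, 001--, 01-10, 01001, 1-000, 10-01, 100-0, 1000-, 11-00, 111-0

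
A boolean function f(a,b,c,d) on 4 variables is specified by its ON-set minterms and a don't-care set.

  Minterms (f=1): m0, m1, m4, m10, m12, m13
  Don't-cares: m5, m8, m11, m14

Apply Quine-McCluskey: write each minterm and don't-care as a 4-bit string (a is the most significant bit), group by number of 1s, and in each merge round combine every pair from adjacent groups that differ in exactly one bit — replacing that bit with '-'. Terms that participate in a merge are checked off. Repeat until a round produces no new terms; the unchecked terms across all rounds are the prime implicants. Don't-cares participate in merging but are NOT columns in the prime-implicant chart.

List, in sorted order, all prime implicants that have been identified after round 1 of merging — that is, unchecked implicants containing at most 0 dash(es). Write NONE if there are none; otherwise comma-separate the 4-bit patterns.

size-2^0 implicants → 0000(✓)  0001(✓)  0100(✓)  0101(✓)  1000(✓)  1010(✓)  1011(✓)  1100(✓)  1101(✓)  1110(✓)
size-2^1 implicants → -000(✓)  -100(✓)  -101(✓)  0-00(✓)  0-01(✓)  000-(✓)  010-(✓)  1-00(✓)  1-10(✓)  10-0(✓)  101-  11-0(✓)  110-(✓)
size-2^2 implicants → --00  -10-  0-0-  1--0
Unchecked terms (primes): --00, -10-, 0-0-, 1--0, 101-

NONE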